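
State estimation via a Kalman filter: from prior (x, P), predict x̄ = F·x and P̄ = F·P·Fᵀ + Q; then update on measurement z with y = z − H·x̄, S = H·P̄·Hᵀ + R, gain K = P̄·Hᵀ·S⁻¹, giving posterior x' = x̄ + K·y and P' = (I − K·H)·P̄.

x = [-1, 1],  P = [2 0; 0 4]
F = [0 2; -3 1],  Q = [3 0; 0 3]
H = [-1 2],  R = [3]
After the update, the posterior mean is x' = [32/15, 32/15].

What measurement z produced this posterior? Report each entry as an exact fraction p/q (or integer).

x̄ = F·x = [2, 4]
P̄ = F·P·Fᵀ + Q = [19 8; 8 25]
S = H·P̄·Hᵀ + R = [90]
K = P̄·Hᵀ·S⁻¹ = [-1/30; 7/15]
x' − x̄ = [2/15, -28/15] = K·y
y = (KᵀK)⁻¹·Kᵀ·(x' − x̄) = [-4]
z = y + H·x̄ = [-4] + [6] = [2]

z = [2]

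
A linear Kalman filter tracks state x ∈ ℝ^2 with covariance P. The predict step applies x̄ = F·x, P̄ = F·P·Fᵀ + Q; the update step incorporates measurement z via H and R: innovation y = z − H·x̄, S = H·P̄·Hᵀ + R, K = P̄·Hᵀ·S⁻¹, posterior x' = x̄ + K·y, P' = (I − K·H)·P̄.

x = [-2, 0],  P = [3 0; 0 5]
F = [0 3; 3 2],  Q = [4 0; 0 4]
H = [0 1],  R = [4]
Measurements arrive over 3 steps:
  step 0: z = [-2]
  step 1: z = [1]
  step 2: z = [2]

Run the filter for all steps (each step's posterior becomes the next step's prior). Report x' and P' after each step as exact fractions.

step 0: x' = [24/11, -126/55], P' = [359/11 24/11; 24/11 204/55]
step 1: x' = [-131778/18851, 19063/18851], P' = [608168/18851 9216/18851; 9216/18851 74524/18851]
step 2: x' = [1837962/377063, 1310797/754126], P' = [13992476/377063 132522/377063; 132522/377063 1489401/377063]

step 0: x̄ = F·x = [0, -6]
step 0: P̄ = F·P·Fᵀ + Q = [49 30; 30 51]
step 0: y = z − H·x̄ = [4]
step 0: S = H·P̄·Hᵀ + R = [55]
step 0: K = P̄·Hᵀ·S⁻¹ = [6/11; 51/55]
step 0: x' = x̄ + K·y = [24/11, -126/55]
step 0: P' = (I − K·H)·P̄ = [359/11 24/11; 24/11 204/55]
step 1: x̄ = F·x = [-378/55, 108/55]
step 1: P̄ = F·P·Fᵀ + Q = [2056/55 2304/55; 2304/55 18631/55]
step 1: y = z − H·x̄ = [-53/55]
step 1: S = H·P̄·Hᵀ + R = [18851/55]
step 1: K = P̄·Hᵀ·S⁻¹ = [2304/18851; 18631/18851]
step 1: x' = x̄ + K·y = [-131778/18851, 19063/18851]
step 1: P' = (I − K·H)·P̄ = [608168/18851 9216/18851; 9216/18851 74524/18851]
step 2: x̄ = F·x = [57189/18851, -357208/18851]
step 2: P̄ = F·P·Fᵀ + Q = [746120/18851 530088/18851; 530088/18851 5957604/18851]
step 2: y = z − H·x̄ = [394910/18851]
step 2: S = H·P̄·Hᵀ + R = [6033008/18851]
step 2: K = P̄·Hᵀ·S⁻¹ = [66261/754126; 1489401/1508252]
step 2: x' = x̄ + K·y = [1837962/377063, 1310797/754126]
step 2: P' = (I − K·H)·P̄ = [13992476/377063 132522/377063; 132522/377063 1489401/377063]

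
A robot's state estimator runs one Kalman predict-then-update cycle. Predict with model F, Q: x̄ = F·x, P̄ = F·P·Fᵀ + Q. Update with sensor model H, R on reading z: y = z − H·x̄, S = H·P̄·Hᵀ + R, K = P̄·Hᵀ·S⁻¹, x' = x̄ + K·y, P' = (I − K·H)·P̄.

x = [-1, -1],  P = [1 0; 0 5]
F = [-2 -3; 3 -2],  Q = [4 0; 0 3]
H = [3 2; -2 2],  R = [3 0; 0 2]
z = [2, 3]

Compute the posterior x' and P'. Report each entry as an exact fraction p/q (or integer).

x' = [-4596/28559, 35273/28559]
P' = [11359/57118 36/28559; 36/28559 8448/28559]

x̄ = F·x = [5, -1]
P̄ = F·P·Fᵀ + Q = [53 24; 24 32]
y = z − H·x̄ = [-11, 15]
S = H·P̄·Hᵀ + R = [896 -142; -142 150]
K = P̄·Hᵀ·S⁻¹ = [11407/57118 -11287/57118; 5668/28559 8412/28559]
x' = x̄ + K·y = [-4596/28559, 35273/28559]
P' = (I − K·H)·P̄ = [11359/57118 36/28559; 36/28559 8448/28559]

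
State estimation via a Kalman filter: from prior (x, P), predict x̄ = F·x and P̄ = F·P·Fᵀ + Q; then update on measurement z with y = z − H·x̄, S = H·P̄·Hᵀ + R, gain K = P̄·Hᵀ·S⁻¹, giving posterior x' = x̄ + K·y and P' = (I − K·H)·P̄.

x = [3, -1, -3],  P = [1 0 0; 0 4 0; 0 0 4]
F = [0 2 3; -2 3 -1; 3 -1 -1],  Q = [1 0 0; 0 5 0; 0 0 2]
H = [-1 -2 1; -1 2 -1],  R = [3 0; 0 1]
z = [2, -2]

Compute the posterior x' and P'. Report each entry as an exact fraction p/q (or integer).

x' = [-9379/50831, 126622/50831, 361853/50831]
P' = [49867/50831 4148/50831 -16690/50831; 4148/50831 103007/50831 187398/50831; -16690/50831 187398/50831 388085/50831]

x̄ = F·x = [-11, -6, 13]
P̄ = F·P·Fᵀ + Q = [53 12 -20; 12 49 -14; -20 -14 19]
y = z − H·x̄ = [-34, 12]
S = H·P̄·Hᵀ + R = [415 -218; -218 237]
K = P̄·Hᵀ·S⁻¹ = [-24951/50831 -24881/50831; -7588/50831 14468/50831; 9993/50831 3401/50831]
x' = x̄ + K·y = [-9379/50831, 126622/50831, 361853/50831]
P' = (I − K·H)·P̄ = [49867/50831 4148/50831 -16690/50831; 4148/50831 103007/50831 187398/50831; -16690/50831 187398/50831 388085/50831]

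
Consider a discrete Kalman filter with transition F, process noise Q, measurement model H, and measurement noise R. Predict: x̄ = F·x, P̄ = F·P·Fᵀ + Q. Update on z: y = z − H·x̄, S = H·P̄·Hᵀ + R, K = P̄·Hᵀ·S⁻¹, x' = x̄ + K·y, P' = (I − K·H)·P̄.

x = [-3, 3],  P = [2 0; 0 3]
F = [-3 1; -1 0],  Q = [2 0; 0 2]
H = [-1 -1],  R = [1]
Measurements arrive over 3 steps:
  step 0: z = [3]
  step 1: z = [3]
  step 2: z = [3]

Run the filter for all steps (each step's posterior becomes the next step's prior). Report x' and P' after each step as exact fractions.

step 0: x' = [-21/20, -3/2], P' = [79/40 -5/4; -5/4 3/2]
step 1: x' = [-2511/962, -261/962], P' = [3667/1924 -2229/1924; -2229/1924 2675/1924]
step 2: x' = [-199641/88799, -41418/88799], P' = [168550/88799 -102420/88799; -102420/88799 123165/88799]

step 0: x̄ = F·x = [12, 3]
step 0: P̄ = F·P·Fᵀ + Q = [23 6; 6 4]
step 0: y = z − H·x̄ = [18]
step 0: S = H·P̄·Hᵀ + R = [40]
step 0: K = P̄·Hᵀ·S⁻¹ = [-29/40; -1/4]
step 0: x' = x̄ + K·y = [-21/20, -3/2]
step 0: P' = (I − K·H)·P̄ = [79/40 -5/4; -5/4 3/2]
step 1: x̄ = F·x = [33/20, 21/20]
step 1: P̄ = F·P·Fᵀ + Q = [1151/40 287/40; 287/40 159/40]
step 1: y = z − H·x̄ = [57/10]
step 1: S = H·P̄·Hᵀ + R = [481/10]
step 1: K = P̄·Hᵀ·S⁻¹ = [-719/962; -223/962]
step 1: x' = x̄ + K·y = [-2511/962, -261/962]
step 1: P' = (I − K·H)·P̄ = [3667/1924 -2229/1924; -2229/1924 2675/1924]
step 2: x̄ = F·x = [3636/481, 2511/962]
step 2: P̄ = F·P·Fᵀ + Q = [13225/481 6615/962; 6615/962 7515/1924]
step 2: y = z − H·x̄ = [12669/962]
step 2: S = H·P̄·Hᵀ + R = [88799/1924]
step 2: K = P̄·Hᵀ·S⁻¹ = [-66130/88799; -20745/88799]
step 2: x' = x̄ + K·y = [-199641/88799, -41418/88799]
step 2: P' = (I − K·H)·P̄ = [168550/88799 -102420/88799; -102420/88799 123165/88799]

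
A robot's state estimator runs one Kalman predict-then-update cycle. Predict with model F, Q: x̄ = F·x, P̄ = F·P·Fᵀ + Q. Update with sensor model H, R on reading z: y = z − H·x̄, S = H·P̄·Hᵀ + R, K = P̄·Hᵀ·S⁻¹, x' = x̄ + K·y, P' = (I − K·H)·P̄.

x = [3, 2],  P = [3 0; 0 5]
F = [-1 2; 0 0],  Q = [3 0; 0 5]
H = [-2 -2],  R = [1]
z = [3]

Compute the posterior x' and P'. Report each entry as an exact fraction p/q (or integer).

x' = [-27/25, -2/5]
P' = [546/125 -104/25; -104/25 21/5]

x̄ = F·x = [1, 0]
P̄ = F·P·Fᵀ + Q = [26 0; 0 5]
y = z − H·x̄ = [5]
S = H·P̄·Hᵀ + R = [125]
K = P̄·Hᵀ·S⁻¹ = [-52/125; -2/25]
x' = x̄ + K·y = [-27/25, -2/5]
P' = (I − K·H)·P̄ = [546/125 -104/25; -104/25 21/5]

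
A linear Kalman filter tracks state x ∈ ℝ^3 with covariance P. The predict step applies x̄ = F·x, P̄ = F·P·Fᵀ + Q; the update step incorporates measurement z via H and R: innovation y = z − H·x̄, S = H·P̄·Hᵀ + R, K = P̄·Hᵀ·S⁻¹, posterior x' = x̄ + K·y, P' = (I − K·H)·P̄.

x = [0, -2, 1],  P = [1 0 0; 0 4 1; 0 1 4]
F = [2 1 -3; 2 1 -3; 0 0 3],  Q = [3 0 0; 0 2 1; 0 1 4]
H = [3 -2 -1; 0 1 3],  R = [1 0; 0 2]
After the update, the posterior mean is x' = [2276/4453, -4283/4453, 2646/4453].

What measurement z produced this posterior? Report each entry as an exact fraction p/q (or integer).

x̄ = F·x = [-5, -5, 3]
P̄ = F·P·Fᵀ + Q = [41 38 -33; 38 40 -32; -33 -32 40]
S = H·P̄·Hᵀ + R = [184 -159; -159 210]
K = P̄·Hᵀ·S⁻¹ = [2367/4453 1496/13359; 1652/4453 190/13359; -586/4453 4267/13359]
x' − x̄ = [24541/4453, 17982/4453, -10713/4453] = K·y
y = (KᵀK)⁻¹·Kᵀ·(x' − x̄) = [11, -3]
z = y + H·x̄ = [11, -3] + [-8, 4] = [3, 1]

z = [3, 1]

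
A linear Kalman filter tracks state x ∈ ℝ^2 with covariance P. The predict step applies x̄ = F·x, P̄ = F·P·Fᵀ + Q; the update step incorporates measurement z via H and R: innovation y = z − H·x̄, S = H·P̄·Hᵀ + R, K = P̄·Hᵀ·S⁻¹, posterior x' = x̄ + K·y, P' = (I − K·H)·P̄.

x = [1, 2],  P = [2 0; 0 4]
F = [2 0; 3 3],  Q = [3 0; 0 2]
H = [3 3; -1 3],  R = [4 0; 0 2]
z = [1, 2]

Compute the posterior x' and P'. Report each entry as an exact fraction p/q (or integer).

x̄ = F·x = [2, 9]
P̄ = F·P·Fᵀ + Q = [11 12; 12 56]
y = z − H·x̄ = [-32, -23]
S = H·P̄·Hᵀ + R = [823 543; 543 445]
K = P̄·Hᵀ·S⁻¹ = [8565/35693 -8446/35693; 3036/35693 8808/35693]
x' = x̄ + K·y = [-8436/35693, 21501/35693]
P' = (I − K·H)·P̄ = [12788/35693 -1368/35693; -1368/35693 5416/35693]

x' = [-8436/35693, 21501/35693]
P' = [12788/35693 -1368/35693; -1368/35693 5416/35693]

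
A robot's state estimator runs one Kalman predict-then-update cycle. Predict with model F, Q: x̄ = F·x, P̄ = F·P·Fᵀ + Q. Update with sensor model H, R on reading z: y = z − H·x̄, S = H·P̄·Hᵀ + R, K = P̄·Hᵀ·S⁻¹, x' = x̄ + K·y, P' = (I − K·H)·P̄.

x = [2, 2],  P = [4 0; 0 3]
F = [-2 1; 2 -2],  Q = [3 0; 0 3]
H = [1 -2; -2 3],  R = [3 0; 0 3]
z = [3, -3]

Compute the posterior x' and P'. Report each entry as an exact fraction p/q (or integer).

x̄ = F·x = [-2, 0]
P̄ = F·P·Fᵀ + Q = [22 -22; -22 31]
y = z − H·x̄ = [5, -7]
S = H·P̄·Hᵀ + R = [237 -384; -384 634]
K = P̄·Hᵀ·S⁻¹ = [-66/467 -121/467; -108/467 71/934]
x' = x̄ + K·y = [-417/467, -1577/934]
P' = (I − K·H)·P̄ = [1320/467 759/467; 759/467 1083/934]

x' = [-417/467, -1577/934]
P' = [1320/467 759/467; 759/467 1083/934]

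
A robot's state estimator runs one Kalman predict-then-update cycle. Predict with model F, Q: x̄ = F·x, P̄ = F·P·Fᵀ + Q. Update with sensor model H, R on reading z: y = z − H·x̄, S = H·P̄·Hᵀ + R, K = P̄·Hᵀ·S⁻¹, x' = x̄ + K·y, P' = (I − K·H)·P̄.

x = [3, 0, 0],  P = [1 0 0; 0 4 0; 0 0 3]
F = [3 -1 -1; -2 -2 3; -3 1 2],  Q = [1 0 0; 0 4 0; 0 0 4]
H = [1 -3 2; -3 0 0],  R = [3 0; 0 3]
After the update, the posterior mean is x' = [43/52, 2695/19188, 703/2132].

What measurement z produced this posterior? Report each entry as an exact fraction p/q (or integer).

z = [1, -2]

x̄ = F·x = [9, -6, -9]
P̄ = F·P·Fᵀ + Q = [17 -7 -19; -7 51 16; -19 16 29]
S = H·P̄·Hᵀ + R = [369 0; 0 156]
K = P̄·Hᵀ·S⁻¹ = [0 -17/52; -128/369 7/52; -1/41 19/52]
x' − x̄ = [-425/52, 117823/19188, 19891/2132] = K·y
y = (KᵀK)⁻¹·Kᵀ·(x' − x̄) = [-8, 25]
z = y + H·x̄ = [-8, 25] + [9, -27] = [1, -2]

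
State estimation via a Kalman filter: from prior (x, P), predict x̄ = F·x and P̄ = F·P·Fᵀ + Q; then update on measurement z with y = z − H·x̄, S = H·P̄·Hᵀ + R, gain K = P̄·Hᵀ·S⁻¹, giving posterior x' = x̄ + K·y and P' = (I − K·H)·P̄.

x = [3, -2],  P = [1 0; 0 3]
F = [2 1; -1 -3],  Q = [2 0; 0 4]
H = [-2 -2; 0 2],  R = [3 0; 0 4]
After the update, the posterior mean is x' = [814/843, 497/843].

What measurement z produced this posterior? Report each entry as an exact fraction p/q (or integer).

x̄ = F·x = [4, 3]
P̄ = F·P·Fᵀ + Q = [9 -11; -11 32]
S = H·P̄·Hᵀ + R = [79 -84; -84 132]
K = P̄·Hᵀ·S⁻¹ = [-110/281 -701/1686; -14/281 382/843]
x' − x̄ = [-2558/843, -2032/843] = K·y
y = (KᵀK)⁻¹·Kᵀ·(x' − x̄) = [12, -4]
z = y + H·x̄ = [12, -4] + [-14, 6] = [-2, 2]

z = [-2, 2]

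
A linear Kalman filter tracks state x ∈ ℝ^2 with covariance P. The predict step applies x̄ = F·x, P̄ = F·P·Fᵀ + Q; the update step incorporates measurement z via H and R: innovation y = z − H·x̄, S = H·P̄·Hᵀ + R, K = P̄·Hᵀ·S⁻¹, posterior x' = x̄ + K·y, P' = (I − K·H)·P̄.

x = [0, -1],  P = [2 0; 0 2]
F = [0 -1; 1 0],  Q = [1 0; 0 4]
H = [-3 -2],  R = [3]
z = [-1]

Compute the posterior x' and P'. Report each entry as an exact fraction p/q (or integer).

x' = [2/3, -4/9]
P' = [3/2 -2; -2 10/3]

x̄ = F·x = [1, 0]
P̄ = F·P·Fᵀ + Q = [3 0; 0 6]
y = z − H·x̄ = [2]
S = H·P̄·Hᵀ + R = [54]
K = P̄·Hᵀ·S⁻¹ = [-1/6; -2/9]
x' = x̄ + K·y = [2/3, -4/9]
P' = (I − K·H)·P̄ = [3/2 -2; -2 10/3]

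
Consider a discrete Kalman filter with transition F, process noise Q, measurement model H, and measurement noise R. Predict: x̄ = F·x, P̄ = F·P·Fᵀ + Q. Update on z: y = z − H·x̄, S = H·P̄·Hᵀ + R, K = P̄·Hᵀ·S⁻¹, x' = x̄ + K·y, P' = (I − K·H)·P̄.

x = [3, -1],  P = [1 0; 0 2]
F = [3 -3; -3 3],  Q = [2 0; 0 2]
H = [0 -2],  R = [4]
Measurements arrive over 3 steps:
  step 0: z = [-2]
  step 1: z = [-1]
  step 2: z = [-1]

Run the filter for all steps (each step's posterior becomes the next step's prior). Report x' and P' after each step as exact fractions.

step 0: x' = [3/10, 17/30], P' = [47/10 -9/10; -9/10 29/30]
step 1: x' = [-20/39, 59/117], P' = [190/39 -112/117; -112/117 346/351]
step 2: x' = [-1721/2845, 1522/2845], P' = [13874/2845 -2728/2845; -2728/2845 2806/2845]

step 0: x̄ = F·x = [12, -12]
step 0: P̄ = F·P·Fᵀ + Q = [29 -27; -27 29]
step 0: y = z − H·x̄ = [-26]
step 0: S = H·P̄·Hᵀ + R = [120]
step 0: K = P̄·Hᵀ·S⁻¹ = [9/20; -29/60]
step 0: x' = x̄ + K·y = [3/10, 17/30]
step 0: P' = (I − K·H)·P̄ = [47/10 -9/10; -9/10 29/30]
step 1: x̄ = F·x = [-4/5, 4/5]
step 1: P̄ = F·P·Fᵀ + Q = [346/5 -336/5; -336/5 346/5]
step 1: y = z − H·x̄ = [3/5]
step 1: S = H·P̄·Hᵀ + R = [1404/5]
step 1: K = P̄·Hᵀ·S⁻¹ = [56/117; -173/351]
step 1: x' = x̄ + K·y = [-20/39, 59/117]
step 1: P' = (I − K·H)·P̄ = [190/39 -112/117; -112/117 346/351]
step 2: x̄ = F·x = [-119/39, 119/39]
step 2: P̄ = F·P·Fᵀ + Q = [2806/39 -2728/39; -2728/39 2806/39]
step 2: y = z − H·x̄ = [199/39]
step 2: S = H·P̄·Hᵀ + R = [11380/39]
step 2: K = P̄·Hᵀ·S⁻¹ = [1364/2845; -1403/2845]
step 2: x' = x̄ + K·y = [-1721/2845, 1522/2845]
step 2: P' = (I − K·H)·P̄ = [13874/2845 -2728/2845; -2728/2845 2806/2845]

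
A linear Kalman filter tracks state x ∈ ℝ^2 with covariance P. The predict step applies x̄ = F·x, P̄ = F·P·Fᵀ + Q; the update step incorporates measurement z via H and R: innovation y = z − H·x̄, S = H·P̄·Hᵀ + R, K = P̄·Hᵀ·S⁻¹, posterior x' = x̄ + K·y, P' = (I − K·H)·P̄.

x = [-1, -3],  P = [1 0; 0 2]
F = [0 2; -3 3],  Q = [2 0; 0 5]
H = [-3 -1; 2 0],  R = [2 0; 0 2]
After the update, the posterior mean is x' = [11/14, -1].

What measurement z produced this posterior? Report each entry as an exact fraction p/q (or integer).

x̄ = F·x = [-6, -6]
P̄ = F·P·Fᵀ + Q = [10 12; 12 32]
S = H·P̄·Hᵀ + R = [196 -84; -84 42]
K = P̄·Hᵀ·S⁻¹ = [-1/14 1/3; -5/7 -6/7]
x' − x̄ = [95/14, 5] = K·y
y = (KᵀK)⁻¹·Kᵀ·(x' − x̄) = [-25, 15]
z = y + H·x̄ = [-25, 15] + [24, -12] = [-1, 3]

z = [-1, 3]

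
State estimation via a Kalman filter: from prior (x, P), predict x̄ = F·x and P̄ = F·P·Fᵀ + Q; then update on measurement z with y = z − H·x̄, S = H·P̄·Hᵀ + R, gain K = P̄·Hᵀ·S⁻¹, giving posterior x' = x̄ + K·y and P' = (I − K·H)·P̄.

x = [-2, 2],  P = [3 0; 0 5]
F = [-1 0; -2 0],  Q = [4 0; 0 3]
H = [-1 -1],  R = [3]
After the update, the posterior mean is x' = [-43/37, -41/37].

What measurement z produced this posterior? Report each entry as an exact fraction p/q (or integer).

z = [3]

x̄ = F·x = [2, 4]
P̄ = F·P·Fᵀ + Q = [7 6; 6 15]
S = H·P̄·Hᵀ + R = [37]
K = P̄·Hᵀ·S⁻¹ = [-13/37; -21/37]
x' − x̄ = [-117/37, -189/37] = K·y
y = (KᵀK)⁻¹·Kᵀ·(x' − x̄) = [9]
z = y + H·x̄ = [9] + [-6] = [3]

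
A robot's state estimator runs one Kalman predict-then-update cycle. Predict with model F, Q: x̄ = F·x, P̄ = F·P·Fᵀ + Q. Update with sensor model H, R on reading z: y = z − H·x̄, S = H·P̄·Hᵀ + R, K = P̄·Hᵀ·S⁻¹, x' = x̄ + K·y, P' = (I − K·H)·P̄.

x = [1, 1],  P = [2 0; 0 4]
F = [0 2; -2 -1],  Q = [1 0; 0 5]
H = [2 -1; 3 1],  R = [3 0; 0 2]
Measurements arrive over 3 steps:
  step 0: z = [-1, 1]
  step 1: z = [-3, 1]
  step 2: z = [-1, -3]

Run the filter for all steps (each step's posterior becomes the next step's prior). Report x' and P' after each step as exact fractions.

step 0: x̄ = F·x = [2, -3]
step 0: P̄ = F·P·Fᵀ + Q = [17 -8; -8 17]
step 0: y = z − H·x̄ = [-8, -2]
step 0: S = H·P̄·Hᵀ + R = [120 93; 93 124]
step 0: K = P̄·Hᵀ·S⁻¹ = [13/67 418/2077; -37/67 743/2077]
step 0: x' = x̄ + K·y = [94/2077, 1459/2077]
step 0: P' = (I − K·H)·P̄ = [409/2077 -391/2077; -391/2077 2659/2077]
step 1: x̄ = F·x = [2918/2077, -1647/2077]
step 1: P̄ = F·P·Fᵀ + Q = [12713/2077 -3754/2077; -3754/2077 13116/2077]
step 1: y = z − H·x̄ = [-13714/2077, -5030/2077]
step 1: S = H·P̄·Hᵀ + R = [85215/2077 66916/2077; 66916/2077 109163/2077]
step 1: K = P̄·Hᵀ·S⁻¹ = [425840/2322857 470635/2322857; -1143688/2322857 740522/2322857]
step 1: x' = x̄ + K·y = [-688092/2322857, 3916209/2322857]
step 1: P' = (I − K·H)·P̄ = [443758/2322857 -390004/2322857; -390004/2322857 2651056/2322857]
step 2: x̄ = F·x = [7832418/2322857, -2540025/2322857]
step 2: P̄ = F·P·Fᵀ + Q = [12927081/2322857 -3742096/2322857; -3742096/2322857 14480357/2322857]
step 2: y = z − H·x̄ = [-20527718/2322857, -27925800/2322857]
step 2: S = H·P̄·Hᵀ + R = [88125636/2322857 66824225/2322857; 66824225/2322857 113017224/2322857]
step 2: K = P̄·Hᵀ·S⁻¹ = [431977981/2365293127 477902906/2365293127; -1162285493/2365293127 755333137/2365293127]
step 2: x' = x̄ + K·y = [-1587432496/2365293127, -1395745393/2365293127]
step 2: P' = (I − K·H)·P̄ = [450347951/2365293127 -395238041/2365293127; -395238041/2365293127 2696380397/2365293127]

step 0: x' = [94/2077, 1459/2077], P' = [409/2077 -391/2077; -391/2077 2659/2077]
step 1: x' = [-688092/2322857, 3916209/2322857], P' = [443758/2322857 -390004/2322857; -390004/2322857 2651056/2322857]
step 2: x' = [-1587432496/2365293127, -1395745393/2365293127], P' = [450347951/2365293127 -395238041/2365293127; -395238041/2365293127 2696380397/2365293127]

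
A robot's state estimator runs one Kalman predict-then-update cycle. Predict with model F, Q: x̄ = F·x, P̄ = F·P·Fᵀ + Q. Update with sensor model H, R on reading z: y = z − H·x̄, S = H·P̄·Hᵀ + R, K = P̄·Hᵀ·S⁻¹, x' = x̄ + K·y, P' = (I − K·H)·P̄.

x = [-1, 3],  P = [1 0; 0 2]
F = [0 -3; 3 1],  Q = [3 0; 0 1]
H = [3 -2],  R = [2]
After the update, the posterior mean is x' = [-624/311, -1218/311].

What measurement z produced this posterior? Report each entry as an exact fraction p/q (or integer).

z = [2]

x̄ = F·x = [-9, 0]
P̄ = F·P·Fᵀ + Q = [21 -6; -6 12]
S = H·P̄·Hᵀ + R = [311]
K = P̄·Hᵀ·S⁻¹ = [75/311; -42/311]
x' − x̄ = [2175/311, -1218/311] = K·y
y = (KᵀK)⁻¹·Kᵀ·(x' − x̄) = [29]
z = y + H·x̄ = [29] + [-27] = [2]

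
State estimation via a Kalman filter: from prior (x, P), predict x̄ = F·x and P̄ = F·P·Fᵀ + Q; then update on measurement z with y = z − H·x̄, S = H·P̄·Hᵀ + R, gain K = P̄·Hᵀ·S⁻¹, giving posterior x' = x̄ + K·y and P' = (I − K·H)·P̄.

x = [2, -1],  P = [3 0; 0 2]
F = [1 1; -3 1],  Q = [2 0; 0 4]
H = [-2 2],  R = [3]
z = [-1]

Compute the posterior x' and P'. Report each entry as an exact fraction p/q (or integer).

x̄ = F·x = [1, -7]
P̄ = F·P·Fᵀ + Q = [7 -7; -7 33]
y = z − H·x̄ = [15]
S = H·P̄·Hᵀ + R = [219]
K = P̄·Hᵀ·S⁻¹ = [-28/219; 80/219]
x' = x̄ + K·y = [-67/73, -111/73]
P' = (I − K·H)·P̄ = [749/219 707/219; 707/219 827/219]

x' = [-67/73, -111/73]
P' = [749/219 707/219; 707/219 827/219]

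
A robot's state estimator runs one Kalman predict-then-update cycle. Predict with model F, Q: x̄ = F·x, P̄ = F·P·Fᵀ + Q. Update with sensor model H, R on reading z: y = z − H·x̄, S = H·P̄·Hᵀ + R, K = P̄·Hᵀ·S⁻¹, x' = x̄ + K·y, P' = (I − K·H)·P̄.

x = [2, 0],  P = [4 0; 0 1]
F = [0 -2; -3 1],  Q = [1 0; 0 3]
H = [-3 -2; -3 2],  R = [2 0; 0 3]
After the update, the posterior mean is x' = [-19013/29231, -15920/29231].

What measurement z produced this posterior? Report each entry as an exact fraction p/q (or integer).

x̄ = F·x = [0, -6]
P̄ = F·P·Fᵀ + Q = [5 -2; -2 40]
S = H·P̄·Hᵀ + R = [183 -115; -115 232]
K = P̄·Hᵀ·S⁻¹ = [-4737/29231 -4742/29231; -7278/29231 7228/29231]
x' − x̄ = [-19013/29231, 159466/29231] = K·y
y = (KᵀK)⁻¹·Kᵀ·(x' − x̄) = [-9, 13]
z = y + H·x̄ = [-9, 13] + [12, -12] = [3, 1]

z = [3, 1]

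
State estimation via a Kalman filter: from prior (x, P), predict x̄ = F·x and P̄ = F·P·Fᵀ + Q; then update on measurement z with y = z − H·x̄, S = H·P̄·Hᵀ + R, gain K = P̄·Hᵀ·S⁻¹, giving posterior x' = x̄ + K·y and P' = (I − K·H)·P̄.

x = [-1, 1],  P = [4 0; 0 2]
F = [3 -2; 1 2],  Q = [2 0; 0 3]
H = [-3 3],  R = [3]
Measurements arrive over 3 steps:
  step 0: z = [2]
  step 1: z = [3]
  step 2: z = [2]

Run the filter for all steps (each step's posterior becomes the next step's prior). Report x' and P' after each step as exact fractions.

step 0: x̄ = F·x = [-5, 1]
step 0: P̄ = F·P·Fᵀ + Q = [46 4; 4 15]
step 0: y = z − H·x̄ = [-16]
step 0: S = H·P̄·Hᵀ + R = [480]
step 0: K = P̄·Hᵀ·S⁻¹ = [-21/80; 11/160]
step 0: x' = x̄ + K·y = [-4/5, -1/10]
step 0: P' = (I − K·H)·P̄ = [517/40 1013/80; 1013/80 2037/160]
step 1: x̄ = F·x = [-11/5, -1]
step 1: P̄ = F·P·Fᵀ + Q = [173/10 77/2; 77/2 235/2]
step 1: y = z − H·x̄ = [-3/5]
step 1: S = H·P̄·Hᵀ + R = [2616/5]
step 1: K = P̄·Hᵀ·S⁻¹ = [53/436; 395/872]
step 1: x' = x̄ + K·y = [-991/436, -1109/872]
step 1: P' = (I − K·H)·P̄ = [1043/109 4225/436; 4225/436 8845/872]
step 2: x̄ = F·x = [-466/109, -525/109]
step 2: P̄ = F·P·Fᵀ + Q = [2705/218 5863/218; 5863/218 20035/218]
step 2: y = z − H·x̄ = [395/109]
step 2: S = H·P̄·Hᵀ + R = [49890/109]
step 2: K = P̄·Hᵀ·S⁻¹ = [1579/16630; 3543/8315]
step 2: x' = x̄ + K·y = [-13075/3326, -5442/1663]
step 2: P' = (I − K·H)·P̄ = [68864/8315 139307/16630; 139307/16630 146393/16630]

step 0: x' = [-4/5, -1/10], P' = [517/40 1013/80; 1013/80 2037/160]
step 1: x' = [-991/436, -1109/872], P' = [1043/109 4225/436; 4225/436 8845/872]
step 2: x' = [-13075/3326, -5442/1663], P' = [68864/8315 139307/16630; 139307/16630 146393/16630]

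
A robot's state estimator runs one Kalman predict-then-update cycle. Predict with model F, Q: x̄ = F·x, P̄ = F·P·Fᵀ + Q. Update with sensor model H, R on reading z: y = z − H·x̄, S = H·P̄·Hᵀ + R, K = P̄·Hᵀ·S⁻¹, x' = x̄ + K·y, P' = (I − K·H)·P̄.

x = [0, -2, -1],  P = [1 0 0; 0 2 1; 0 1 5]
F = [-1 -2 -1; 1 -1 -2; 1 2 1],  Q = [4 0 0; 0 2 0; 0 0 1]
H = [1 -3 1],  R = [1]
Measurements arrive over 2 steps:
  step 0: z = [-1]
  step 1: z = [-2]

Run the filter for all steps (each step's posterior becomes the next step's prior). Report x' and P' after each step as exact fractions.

step 0: x' = [785/267, 37/89, -730/267], P' = [3374/267 152/89 -2056/267; 152/89 58/89 -7/89; -2056/267 -7/89 2048/267]
step 1: x' = [-1619/4920, 601/820, 1217/2460], P' = [1023799/59040 37457/29520 -132859/9840; 37457/29520 9751/14760 1883/4920; -132859/9840 1883/4920 71957/4920]

step 0: x̄ = F·x = [5, 4, -5]
step 0: P̄ = F·P·Fᵀ + Q = [22 18 -18; 18 29 -18; -18 -18 19]
step 0: y = z − H·x̄ = [11]
step 0: S = H·P̄·Hᵀ + R = [267]
step 0: K = P̄·Hᵀ·S⁻¹ = [-50/267; -29/89; 55/267]
step 0: x' = x̄ + K·y = [785/267, 37/89, -730/267]
step 0: P' = (I − K·H)·P̄ = [3374/267 152/89 -2056/267; 152/89 58/89 -7/89; -2056/267 -7/89 2048/267]
step 1: x̄ = F·x = [-277/267, 2134/267, 277/267]
step 1: P̄ = F·P·Fᵀ + Q = [4814/267 -1547/267 -3746/267; -1547/267 19502/267 1547/267; -3746/267 1547/267 4013/267]
step 1: y = z − H·x̄ = [1956/89]
step 1: S = H·P̄·Hᵀ + R = [59040/89]
step 1: K = P̄·Hᵀ·S⁻¹ = [1903/59040; -9751/29520; -81/3280]
step 1: x' = x̄ + K·y = [-1619/4920, 601/820, 1217/2460]
step 1: P' = (I − K·H)·P̄ = [1023799/59040 37457/29520 -132859/9840; 37457/29520 9751/14760 1883/4920; -132859/9840 1883/4920 71957/4920]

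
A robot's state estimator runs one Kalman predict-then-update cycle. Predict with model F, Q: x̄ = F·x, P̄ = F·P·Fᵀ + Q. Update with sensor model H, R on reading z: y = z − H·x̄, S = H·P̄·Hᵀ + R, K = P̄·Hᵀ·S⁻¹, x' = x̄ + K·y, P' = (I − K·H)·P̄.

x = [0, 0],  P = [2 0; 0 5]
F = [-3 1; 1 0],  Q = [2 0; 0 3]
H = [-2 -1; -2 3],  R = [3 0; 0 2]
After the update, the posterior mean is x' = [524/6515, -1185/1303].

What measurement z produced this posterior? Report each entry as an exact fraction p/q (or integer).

z = [1, -3]

x̄ = F·x = [0, 0]
P̄ = F·P·Fᵀ + Q = [25 -6; -6 5]
S = H·P̄·Hᵀ + R = [84 109; 109 219]
K = P̄·Hᵀ·S⁻¹ = [-2224/6515 -916/6515; -282/1303 301/1303]
x' − x̄ = [524/6515, -1185/1303] = K·y
y = (KᵀK)⁻¹·Kᵀ·(x' − x̄) = [1, -3]
z = y + H·x̄ = [1, -3] + [0, 0] = [1, -3]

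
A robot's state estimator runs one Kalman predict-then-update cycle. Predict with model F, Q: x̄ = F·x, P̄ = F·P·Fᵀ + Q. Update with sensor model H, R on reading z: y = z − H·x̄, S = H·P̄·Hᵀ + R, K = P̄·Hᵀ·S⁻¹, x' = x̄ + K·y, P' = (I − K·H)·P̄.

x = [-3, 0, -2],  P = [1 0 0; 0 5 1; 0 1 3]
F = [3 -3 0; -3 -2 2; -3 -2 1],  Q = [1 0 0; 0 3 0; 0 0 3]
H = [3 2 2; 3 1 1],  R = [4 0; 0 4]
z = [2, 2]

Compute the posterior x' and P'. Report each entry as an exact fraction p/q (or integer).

x̄ = F·x = [-9, 5, 7]
P̄ = F·P·Fᵀ + Q = [55 15 18; 15 36 29; 18 29 31]
y = z − H·x̄ = [5, 17]
S = H·P̄·Hᵀ + R = [1395 1042; 1042 822]
K = P̄·Hᵀ·S⁻¹ = [-8217/30463 17754/30463; 14615/30463 -14450/30463; 12120/30463 -11139/30463]
x' = x̄ + K·y = [-13434/30463, -20260/30463, 84478/30463]
P' = (I − K·H)·P̄ = [58300/30463 -58020/30463 -45864/30463; -58020/30463 128543/30463 -12283/30463; -45864/30463 -12283/30463 105319/30463]

x' = [-13434/30463, -20260/30463, 84478/30463]
P' = [58300/30463 -58020/30463 -45864/30463; -58020/30463 128543/30463 -12283/30463; -45864/30463 -12283/30463 105319/30463]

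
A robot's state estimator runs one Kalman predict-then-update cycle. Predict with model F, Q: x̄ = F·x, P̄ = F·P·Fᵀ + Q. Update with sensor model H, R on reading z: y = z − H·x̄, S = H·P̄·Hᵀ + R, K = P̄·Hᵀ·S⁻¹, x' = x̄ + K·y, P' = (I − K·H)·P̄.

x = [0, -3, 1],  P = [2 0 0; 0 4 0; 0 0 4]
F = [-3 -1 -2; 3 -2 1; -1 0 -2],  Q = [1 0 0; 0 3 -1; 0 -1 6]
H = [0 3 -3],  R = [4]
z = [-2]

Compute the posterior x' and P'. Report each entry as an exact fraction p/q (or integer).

x' = [4339/859, 1141/859, 1675/859]
P' = [19101/859 4698/859 4858/859; 4698/859 6995/859 6771/859; 4858/859 6771/859 6927/859]

x̄ = F·x = [1, 7, -2]
P̄ = F·P·Fᵀ + Q = [39 -18 22; -18 41 -15; 22 -15 24]
y = z − H·x̄ = [-29]
S = H·P̄·Hᵀ + R = [859]
K = P̄·Hᵀ·S⁻¹ = [-120/859; 168/859; -117/859]
x' = x̄ + K·y = [4339/859, 1141/859, 1675/859]
P' = (I − K·H)·P̄ = [19101/859 4698/859 4858/859; 4698/859 6995/859 6771/859; 4858/859 6771/859 6927/859]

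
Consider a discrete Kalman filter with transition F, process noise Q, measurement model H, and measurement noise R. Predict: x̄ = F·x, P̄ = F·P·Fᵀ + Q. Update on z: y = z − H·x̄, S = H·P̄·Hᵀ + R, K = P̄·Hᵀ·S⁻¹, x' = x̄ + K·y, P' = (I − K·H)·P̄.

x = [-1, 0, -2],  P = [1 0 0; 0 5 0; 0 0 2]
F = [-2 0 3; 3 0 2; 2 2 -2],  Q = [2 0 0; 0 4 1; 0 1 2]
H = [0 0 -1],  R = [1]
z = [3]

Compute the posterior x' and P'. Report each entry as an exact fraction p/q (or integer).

x̄ = F·x = [-4, -7, 2]
P̄ = F·P·Fᵀ + Q = [24 6 -16; 6 21 -1; -16 -1 34]
y = z − H·x̄ = [5]
S = H·P̄·Hᵀ + R = [35]
K = P̄·Hᵀ·S⁻¹ = [16/35; 1/35; -34/35]
x' = x̄ + K·y = [-12/7, -48/7, -20/7]
P' = (I − K·H)·P̄ = [584/35 194/35 -16/35; 194/35 734/35 -1/35; -16/35 -1/35 34/35]

x' = [-12/7, -48/7, -20/7]
P' = [584/35 194/35 -16/35; 194/35 734/35 -1/35; -16/35 -1/35 34/35]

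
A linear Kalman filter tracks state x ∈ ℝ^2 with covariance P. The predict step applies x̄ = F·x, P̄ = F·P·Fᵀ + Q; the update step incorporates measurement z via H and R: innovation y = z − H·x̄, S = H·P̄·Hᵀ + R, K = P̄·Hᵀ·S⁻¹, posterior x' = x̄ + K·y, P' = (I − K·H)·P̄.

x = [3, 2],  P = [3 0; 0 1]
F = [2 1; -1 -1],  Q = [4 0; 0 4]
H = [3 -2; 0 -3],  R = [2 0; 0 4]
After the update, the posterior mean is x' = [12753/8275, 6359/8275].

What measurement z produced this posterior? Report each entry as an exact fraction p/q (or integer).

x̄ = F·x = [8, -5]
P̄ = F·P·Fᵀ + Q = [17 -7; -7 8]
S = H·P̄·Hᵀ + R = [271 111; 111 76]
K = P̄·Hᵀ·S⁻¹ = [2609/8275 -1524/8275; -148/8275 -2397/8275]
x' − x̄ = [-53447/8275, 47734/8275] = K·y
y = (KᵀK)⁻¹·Kᵀ·(x' − x̄) = [-31, -18]
z = y + H·x̄ = [-31, -18] + [34, 15] = [3, -3]

z = [3, -3]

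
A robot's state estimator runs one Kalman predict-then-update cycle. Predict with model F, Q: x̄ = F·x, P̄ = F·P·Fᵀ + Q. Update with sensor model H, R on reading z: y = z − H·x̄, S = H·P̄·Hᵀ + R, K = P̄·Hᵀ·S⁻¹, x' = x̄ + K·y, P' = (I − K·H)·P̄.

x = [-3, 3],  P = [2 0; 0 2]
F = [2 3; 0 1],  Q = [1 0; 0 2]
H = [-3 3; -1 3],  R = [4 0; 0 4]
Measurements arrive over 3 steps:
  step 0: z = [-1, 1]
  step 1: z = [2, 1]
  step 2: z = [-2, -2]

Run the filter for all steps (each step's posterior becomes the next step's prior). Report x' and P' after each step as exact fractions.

step 0: x' = [681/425, 507/425], P' = [702/425 444/425; 444/425 368/425]
step 1: x' = [-1159/7199, 10293/28796], P' = [122978/79189 76062/79189; 76062/79189 62943/79189]
step 2: x' = [19069001/54982285, -40176747/109964570], P' = [84923934/54982285 52512216/54982285; 52512216/54982285 43508954/54982285]

step 0: x̄ = F·x = [3, 3]
step 0: P̄ = F·P·Fᵀ + Q = [27 6; 6 4]
step 0: y = z − H·x̄ = [-1, -5]
step 0: S = H·P̄·Hᵀ + R = [175 45; 45 31]
step 0: K = P̄·Hᵀ·S⁻¹ = [-387/850 63/170; -57/425 33/85]
step 0: x' = x̄ + K·y = [681/425, 507/425]
step 0: P' = (I − K·H)·P̄ = [702/425 444/425; 444/425 368/425]
step 1: x̄ = F·x = [2883/425, 507/425]
step 1: P̄ = F·P·Fᵀ + Q = [11873/425 1992/425; 1992/425 1218/425]
step 1: y = z − H·x̄ = [7978/425, 1787/425]
step 1: S = H·P̄·Hᵀ + R = [83663/425 22677/425; 22677/425 12583/425]
step 1: K = P̄·Hᵀ·S⁻¹ = [-35187/79189 26302/79189; -39357/316756 112767/316756]
step 1: x' = x̄ + K·y = [-1159/7199, 10293/28796]
step 1: P' = (I − K·H)·P̄ = [122978/79189 76062/79189; 76062/79189 62943/79189]
step 2: x̄ = F·x = [21607/28796, 10293/28796]
step 2: P̄ = F·P·Fᵀ + Q = [2050332/79189 340953/79189; 340953/79189 221321/79189]
step 2: y = z − H·x̄ = [-11825/14398, -16716/7199]
step 2: S = H·P̄·Hᵀ + R = [14624479/79189 4051449/79189; 4051449/79189 2313259/79189]
step 2: K = P̄·Hᵀ·S⁻¹ = [-48617577/109964570 36306357/109964570; -13504893/109964570 39007323/109964570]
step 2: x' = x̄ + K·y = [19069001/54982285, -40176747/109964570]
step 2: P' = (I − K·H)·P̄ = [84923934/54982285 52512216/54982285; 52512216/54982285 43508954/54982285]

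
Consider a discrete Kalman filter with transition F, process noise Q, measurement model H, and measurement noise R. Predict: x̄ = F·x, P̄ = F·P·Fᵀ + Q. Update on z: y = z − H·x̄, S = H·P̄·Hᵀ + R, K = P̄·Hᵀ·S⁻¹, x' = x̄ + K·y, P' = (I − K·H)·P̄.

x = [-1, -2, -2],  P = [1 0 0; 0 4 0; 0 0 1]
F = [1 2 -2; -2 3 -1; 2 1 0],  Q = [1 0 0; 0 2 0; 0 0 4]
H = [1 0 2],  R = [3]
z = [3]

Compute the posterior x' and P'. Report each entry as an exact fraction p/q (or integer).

x̄ = F·x = [-1, -2, -4]
P̄ = F·P·Fᵀ + Q = [22 24 10; 24 43 8; 10 8 12]
y = z − H·x̄ = [12]
S = H·P̄·Hᵀ + R = [113]
K = P̄·Hᵀ·S⁻¹ = [42/113; 40/113; 34/113]
x' = x̄ + K·y = [391/113, 254/113, -44/113]
P' = (I − K·H)·P̄ = [722/113 1032/113 -298/113; 1032/113 3259/113 -456/113; -298/113 -456/113 200/113]

x' = [391/113, 254/113, -44/113]
P' = [722/113 1032/113 -298/113; 1032/113 3259/113 -456/113; -298/113 -456/113 200/113]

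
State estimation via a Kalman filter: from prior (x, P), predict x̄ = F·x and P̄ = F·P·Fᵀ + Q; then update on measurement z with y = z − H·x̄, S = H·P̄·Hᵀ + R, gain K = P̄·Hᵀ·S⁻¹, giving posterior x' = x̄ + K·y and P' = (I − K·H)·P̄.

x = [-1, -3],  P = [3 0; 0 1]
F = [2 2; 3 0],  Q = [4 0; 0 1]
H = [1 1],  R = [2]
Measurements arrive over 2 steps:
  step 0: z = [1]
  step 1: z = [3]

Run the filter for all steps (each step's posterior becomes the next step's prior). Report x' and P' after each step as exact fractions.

step 0: x̄ = F·x = [-8, -3]
step 0: P̄ = F·P·Fᵀ + Q = [20 18; 18 28]
step 0: y = z − H·x̄ = [12]
step 0: S = H·P̄·Hᵀ + R = [86]
step 0: K = P̄·Hᵀ·S⁻¹ = [19/43; 23/43]
step 0: x' = x̄ + K·y = [-116/43, 147/43]
step 0: P' = (I − K·H)·P̄ = [138/43 -100/43; -100/43 146/43]
step 1: x̄ = F·x = [62/43, -348/43]
step 1: P̄ = F·P·Fᵀ + Q = [508/43 228/43; 228/43 1285/43]
step 1: y = z − H·x̄ = [415/43]
step 1: S = H·P̄·Hᵀ + R = [2335/43]
step 1: K = P̄·Hᵀ·S⁻¹ = [736/2335; 1513/2335]
step 1: x' = x̄ + K·y = [2094/467, -859/467]
step 1: P' = (I − K·H)·P̄ = [14988/2335 -13516/2335; -13516/2335 16542/2335]

step 0: x' = [-116/43, 147/43], P' = [138/43 -100/43; -100/43 146/43]
step 1: x' = [2094/467, -859/467], P' = [14988/2335 -13516/2335; -13516/2335 16542/2335]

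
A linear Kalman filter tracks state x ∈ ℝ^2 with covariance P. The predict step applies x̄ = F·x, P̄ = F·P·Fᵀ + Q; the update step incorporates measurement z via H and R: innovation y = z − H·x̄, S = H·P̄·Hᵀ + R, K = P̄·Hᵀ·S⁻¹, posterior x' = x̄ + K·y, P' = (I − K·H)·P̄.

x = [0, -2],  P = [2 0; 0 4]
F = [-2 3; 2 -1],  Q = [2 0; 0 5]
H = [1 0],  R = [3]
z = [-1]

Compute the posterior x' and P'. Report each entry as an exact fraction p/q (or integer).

x' = [-64/49, -2/49]
P' = [138/49 -60/49; -60/49 433/49]

x̄ = F·x = [-6, 2]
P̄ = F·P·Fᵀ + Q = [46 -20; -20 17]
y = z − H·x̄ = [5]
S = H·P̄·Hᵀ + R = [49]
K = P̄·Hᵀ·S⁻¹ = [46/49; -20/49]
x' = x̄ + K·y = [-64/49, -2/49]
P' = (I − K·H)·P̄ = [138/49 -60/49; -60/49 433/49]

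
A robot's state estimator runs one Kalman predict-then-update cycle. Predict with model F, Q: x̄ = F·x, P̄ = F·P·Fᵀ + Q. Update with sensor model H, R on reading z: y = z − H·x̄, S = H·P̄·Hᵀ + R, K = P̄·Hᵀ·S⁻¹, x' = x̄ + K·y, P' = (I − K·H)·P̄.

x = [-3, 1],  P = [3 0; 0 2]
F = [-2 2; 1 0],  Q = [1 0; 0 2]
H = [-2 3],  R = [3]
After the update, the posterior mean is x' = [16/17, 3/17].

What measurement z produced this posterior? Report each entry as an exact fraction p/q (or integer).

z = [-1]

x̄ = F·x = [8, -3]
P̄ = F·P·Fᵀ + Q = [21 -6; -6 5]
S = H·P̄·Hᵀ + R = [204]
K = P̄·Hᵀ·S⁻¹ = [-5/17; 9/68]
x' − x̄ = [-120/17, 54/17] = K·y
y = (KᵀK)⁻¹·Kᵀ·(x' − x̄) = [24]
z = y + H·x̄ = [24] + [-25] = [-1]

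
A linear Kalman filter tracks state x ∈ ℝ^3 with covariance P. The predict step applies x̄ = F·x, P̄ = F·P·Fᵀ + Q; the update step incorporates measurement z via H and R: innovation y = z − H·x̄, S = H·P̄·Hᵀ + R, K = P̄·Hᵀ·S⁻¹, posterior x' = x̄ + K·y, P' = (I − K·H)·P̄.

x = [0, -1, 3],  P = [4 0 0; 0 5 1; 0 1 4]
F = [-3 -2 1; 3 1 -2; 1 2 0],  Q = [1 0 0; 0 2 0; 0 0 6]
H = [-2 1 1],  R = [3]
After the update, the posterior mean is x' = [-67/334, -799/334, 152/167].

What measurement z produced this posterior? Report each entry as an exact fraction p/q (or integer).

z = [-1]

x̄ = F·x = [5, -7, -2]
P̄ = F·P·Fᵀ + Q = [57 -49 -30; -49 55 18; -30 18 30]
S = H·P̄·Hᵀ + R = [668]
K = P̄·Hᵀ·S⁻¹ = [-193/668; 171/668; 27/167]
x' − x̄ = [-1737/334, 1539/334, 486/167] = K·y
y = (KᵀK)⁻¹·Kᵀ·(x' − x̄) = [18]
z = y + H·x̄ = [18] + [-19] = [-1]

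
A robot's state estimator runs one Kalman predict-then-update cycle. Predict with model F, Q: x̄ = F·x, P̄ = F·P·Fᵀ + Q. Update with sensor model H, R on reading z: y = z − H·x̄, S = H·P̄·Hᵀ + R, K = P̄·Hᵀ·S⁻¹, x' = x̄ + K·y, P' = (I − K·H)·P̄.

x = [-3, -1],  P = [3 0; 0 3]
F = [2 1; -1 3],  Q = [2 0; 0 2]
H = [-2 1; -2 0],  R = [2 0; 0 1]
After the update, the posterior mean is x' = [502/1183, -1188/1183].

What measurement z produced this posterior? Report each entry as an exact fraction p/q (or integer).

z = [-2, -1]

x̄ = F·x = [-7, 0]
P̄ = F·P·Fᵀ + Q = [17 3; 3 32]
S = H·P̄·Hᵀ + R = [90 62; 62 69]
K = P̄·Hᵀ·S⁻¹ = [-31/2366 -569/1183; 1083/1183 -1076/1183]
x' − x̄ = [8783/1183, -1188/1183] = K·y
y = (KᵀK)⁻¹·Kᵀ·(x' − x̄) = [-16, -15]
z = y + H·x̄ = [-16, -15] + [14, 14] = [-2, -1]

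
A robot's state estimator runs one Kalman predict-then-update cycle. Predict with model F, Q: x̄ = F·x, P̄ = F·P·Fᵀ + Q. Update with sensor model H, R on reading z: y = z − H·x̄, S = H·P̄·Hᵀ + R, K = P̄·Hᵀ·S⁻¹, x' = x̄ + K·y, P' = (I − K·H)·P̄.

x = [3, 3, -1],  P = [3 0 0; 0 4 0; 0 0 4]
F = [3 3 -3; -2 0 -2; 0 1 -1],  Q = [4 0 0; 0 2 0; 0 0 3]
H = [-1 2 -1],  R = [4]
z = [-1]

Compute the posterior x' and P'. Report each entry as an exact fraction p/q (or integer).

x̄ = F·x = [21, -4, 4]
P̄ = F·P·Fᵀ + Q = [103 6 24; 6 30 8; 24 8 11]
y = z − H·x̄ = [32]
S = H·P̄·Hᵀ + R = [230]
K = P̄·Hᵀ·S⁻¹ = [-1/2; 1/5; -19/230]
x' = x̄ + K·y = [5, 12/5, 156/115]
P' = (I − K·H)·P̄ = [91/2 29 29/2; 29 104/5 59/5; 29/2 59/5 2169/230]

x' = [5, 12/5, 156/115]
P' = [91/2 29 29/2; 29 104/5 59/5; 29/2 59/5 2169/230]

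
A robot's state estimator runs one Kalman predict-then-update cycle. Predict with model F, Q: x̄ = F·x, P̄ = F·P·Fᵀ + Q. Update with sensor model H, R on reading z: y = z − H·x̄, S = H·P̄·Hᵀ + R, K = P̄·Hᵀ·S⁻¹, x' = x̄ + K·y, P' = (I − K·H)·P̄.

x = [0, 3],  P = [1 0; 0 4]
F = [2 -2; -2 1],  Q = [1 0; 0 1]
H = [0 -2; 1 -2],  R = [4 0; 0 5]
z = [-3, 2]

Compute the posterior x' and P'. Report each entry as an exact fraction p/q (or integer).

x' = [3/40, 9/40]
P' = [51/20 3/20; 3/20 9/20]

x̄ = F·x = [-6, 3]
P̄ = F·P·Fᵀ + Q = [21 -12; -12 9]
y = z − H·x̄ = [3, 14]
S = H·P̄·Hᵀ + R = [40 60; 60 110]
K = P̄·Hᵀ·S⁻¹ = [-3/40 9/20; -9/40 -3/20]
x' = x̄ + K·y = [3/40, 9/40]
P' = (I − K·H)·P̄ = [51/20 3/20; 3/20 9/20]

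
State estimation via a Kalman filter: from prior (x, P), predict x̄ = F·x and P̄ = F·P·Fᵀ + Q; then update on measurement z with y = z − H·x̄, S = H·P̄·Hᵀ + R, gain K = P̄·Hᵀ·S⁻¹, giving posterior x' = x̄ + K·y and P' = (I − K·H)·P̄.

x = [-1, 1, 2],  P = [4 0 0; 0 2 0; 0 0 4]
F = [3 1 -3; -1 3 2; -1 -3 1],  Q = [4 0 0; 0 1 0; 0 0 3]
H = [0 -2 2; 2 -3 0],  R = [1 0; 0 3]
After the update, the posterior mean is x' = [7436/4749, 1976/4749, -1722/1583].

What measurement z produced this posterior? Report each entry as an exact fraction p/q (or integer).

x̄ = F·x = [-8, 8, 0]
P̄ = F·P·Fᵀ + Q = [78 -30 -30; -30 39 -6; -30 -6 29]
S = H·P̄·Hᵀ + R = [321 270; 270 1026]
K = P̄·Hᵀ·S⁻¹ = [-410/1583 4387/14247; -275/1583 -3613/28494; 1540/4749 -1799/14247]
x' − x̄ = [45428/4749, -36016/4749, -1722/1583] = K·y
y = (KᵀK)⁻¹·Kᵀ·(x' − x̄) = [13, 42]
z = y + H·x̄ = [13, 42] + [-16, -40] = [-3, 2]

z = [-3, 2]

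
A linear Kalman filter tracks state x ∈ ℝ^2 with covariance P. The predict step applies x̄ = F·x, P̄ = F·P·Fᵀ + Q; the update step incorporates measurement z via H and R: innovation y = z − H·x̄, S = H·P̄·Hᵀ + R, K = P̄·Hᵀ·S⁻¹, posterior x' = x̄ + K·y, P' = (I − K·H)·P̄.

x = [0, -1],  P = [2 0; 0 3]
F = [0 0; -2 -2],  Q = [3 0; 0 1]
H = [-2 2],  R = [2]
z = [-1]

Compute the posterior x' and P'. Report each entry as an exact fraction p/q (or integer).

x' = [15/49, -1/7]
P' = [129/49 18/7; 18/7 3]

x̄ = F·x = [0, 2]
P̄ = F·P·Fᵀ + Q = [3 0; 0 21]
y = z − H·x̄ = [-5]
S = H·P̄·Hᵀ + R = [98]
K = P̄·Hᵀ·S⁻¹ = [-3/49; 3/7]
x' = x̄ + K·y = [15/49, -1/7]
P' = (I − K·H)·P̄ = [129/49 18/7; 18/7 3]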